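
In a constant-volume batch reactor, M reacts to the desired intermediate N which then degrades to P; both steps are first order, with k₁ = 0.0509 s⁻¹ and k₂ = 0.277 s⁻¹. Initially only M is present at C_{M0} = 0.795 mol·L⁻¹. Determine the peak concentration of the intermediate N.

0.0998 mol·L⁻¹

Evaluating C_N at t_opt = ln(k₂/k₁)/(k₂−k₁) gives C_{N,max}/C_{M0} = (k₁/k₂)^[k₂/(k₂−k₁)].
= (0.0509/0.277)^(0.277/(0.277−0.0509)) = (0.1838)^(1.225) = 0.1255.
C_{N,max} = 0.1255×0.795 = 0.0998 mol·L⁻¹.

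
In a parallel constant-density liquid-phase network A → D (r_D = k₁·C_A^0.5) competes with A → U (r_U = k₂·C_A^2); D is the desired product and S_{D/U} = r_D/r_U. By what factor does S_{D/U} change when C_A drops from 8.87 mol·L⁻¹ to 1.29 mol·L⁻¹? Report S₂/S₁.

S_{D/U} = (k₁/k₂)·C_A^-1.5, so S₂/S₁ = (C_{A,2}/C_{A,1})^-1.5.
= (1.29/8.87)^(-1.5) = (0.1454)^(-1.5) = 18.0.

18.0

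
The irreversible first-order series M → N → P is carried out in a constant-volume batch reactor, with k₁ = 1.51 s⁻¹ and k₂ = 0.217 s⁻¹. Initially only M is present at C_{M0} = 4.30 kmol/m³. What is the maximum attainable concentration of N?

Evaluating C_N at t_opt = ln(k₂/k₁)/(k₂−k₁) gives C_{N,max}/C_{M0} = (k₁/k₂)^[k₂/(k₂−k₁)].
= (1.51/0.217)^(0.217/(0.217−1.51)) = (6.959)^(-0.1678) = 0.7221.
C_{N,max} = 0.7221×4.30 = 3.11 kmol/m³.

3.11 kmol/m³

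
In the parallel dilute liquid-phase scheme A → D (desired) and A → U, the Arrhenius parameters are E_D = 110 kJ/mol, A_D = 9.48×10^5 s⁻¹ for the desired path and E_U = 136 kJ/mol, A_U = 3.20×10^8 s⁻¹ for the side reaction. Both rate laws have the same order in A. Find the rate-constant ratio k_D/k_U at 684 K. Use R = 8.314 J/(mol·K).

0.287

k_D/k_U = (A_D/A_U)·exp[−(E_D−E_U)/(RT)] = (A_D/A_U)·exp[(E_U−E_D)/(RT)].
(E_U−E_D)/(RT) = (136−110)×10³/(8.314×684) = 26000/5687 = 4.572.
k_D/k_U = (9.48×10^5/3.20×10^8)·exp(4.572) = 0.002962 × 96.74 = 0.287.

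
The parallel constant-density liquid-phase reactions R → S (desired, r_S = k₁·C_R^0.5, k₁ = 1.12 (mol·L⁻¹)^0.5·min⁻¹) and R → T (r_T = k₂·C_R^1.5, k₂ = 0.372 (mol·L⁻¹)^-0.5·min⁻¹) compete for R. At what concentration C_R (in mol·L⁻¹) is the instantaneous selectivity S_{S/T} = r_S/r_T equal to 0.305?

S_{S/T} = (k₁/k₂)·C_R⁻¹ ⇒ C_R = (S·k₂/k₁)^(-1).
= (0.305×0.372/1.12)^(-1) = (0.1013)^(-1) = 9.87 mol·L⁻¹.

9.87 mol·L⁻¹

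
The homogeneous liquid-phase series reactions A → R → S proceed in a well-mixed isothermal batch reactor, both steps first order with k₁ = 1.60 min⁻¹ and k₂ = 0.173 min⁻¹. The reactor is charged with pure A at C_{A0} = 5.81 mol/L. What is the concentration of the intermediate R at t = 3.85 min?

3.33 mol/L

Solving the coupled first-order balances gives C_R(t) = [k₁/(k₂−k₁)]·C_{A0}·(e^(−k₁t) − e^(−k₂t)).
e^(−k₁t) = e^(−1.60×3.85) = e^(−6.160) = 0.002112; e^(−k₂t) = e^(−0.6660) = 0.5137.
C_R = 1.60×5.81/(0.173−1.60) × (0.002112−0.5137) = (-6.514)×(-0.5116) = 3.333 mol/L.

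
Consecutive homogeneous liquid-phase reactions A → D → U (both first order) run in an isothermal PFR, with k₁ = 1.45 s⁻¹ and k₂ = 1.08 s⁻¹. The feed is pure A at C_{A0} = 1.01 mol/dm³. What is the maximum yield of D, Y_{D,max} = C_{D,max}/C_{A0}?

0.423

For a first-order series the maximum intermediate yield is C_{D,max}/C_{A0} = (k₁/k₂)^[k₂/(k₂−k₁)].
= (1.45/1.08)^(1.08/(1.08−1.45)) = (1.343)^(-2.919) = 0.4232.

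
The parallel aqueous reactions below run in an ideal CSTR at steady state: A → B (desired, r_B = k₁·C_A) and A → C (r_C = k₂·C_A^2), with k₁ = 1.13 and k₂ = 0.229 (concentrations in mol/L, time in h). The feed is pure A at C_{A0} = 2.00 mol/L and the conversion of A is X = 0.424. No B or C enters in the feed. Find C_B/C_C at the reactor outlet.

4.28

Exit C_A = C_{A0}(1−X) = 2.00×0.576 = 1.152 mol/L.
Rates in a CSTR are evaluated at the outlet concentration: r_B = 1.13×1.152 = 1.302, r_C = 0.229×1.152^2 = 0.3039.
Overall selectivity = C_B/C_C = r_Bτ/(r_Cτ) = r_B/r_C = 4.28.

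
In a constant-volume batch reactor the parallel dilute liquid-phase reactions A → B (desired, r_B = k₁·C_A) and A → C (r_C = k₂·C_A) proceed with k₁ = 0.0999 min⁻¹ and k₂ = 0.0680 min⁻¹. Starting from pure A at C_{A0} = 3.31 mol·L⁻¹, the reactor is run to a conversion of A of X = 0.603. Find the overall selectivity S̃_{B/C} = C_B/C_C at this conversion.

1.47

C_A = C_{A0}(1−X) = 1.314 mol·L⁻¹.
Both paths are first order in A, so the instantaneous fraction to B is constant: dC_B/d(−C_A) = k₁/(k₁+k₂) = 0.5950.
C_B = 0.5950·(C_{A0}−C_A) = 0.5950×1.996 = 1.19 mol·L⁻¹.
C_C = (C_{A0}−C_A)−C_B = 0.8084 mol·L⁻¹; S̃_{B/C} = 1.188/0.8084 = 1.47.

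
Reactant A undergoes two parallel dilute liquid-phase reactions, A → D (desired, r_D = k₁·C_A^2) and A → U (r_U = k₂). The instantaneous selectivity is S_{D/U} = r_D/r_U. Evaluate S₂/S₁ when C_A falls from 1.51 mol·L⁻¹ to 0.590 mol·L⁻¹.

S_{D/U} = (k₁/k₂)·C_A^2, so S₂/S₁ = (C_{A,2}/C_{A,1})^2.
= (0.590/1.51)^2 = (0.3907)^2 = 0.153.

0.153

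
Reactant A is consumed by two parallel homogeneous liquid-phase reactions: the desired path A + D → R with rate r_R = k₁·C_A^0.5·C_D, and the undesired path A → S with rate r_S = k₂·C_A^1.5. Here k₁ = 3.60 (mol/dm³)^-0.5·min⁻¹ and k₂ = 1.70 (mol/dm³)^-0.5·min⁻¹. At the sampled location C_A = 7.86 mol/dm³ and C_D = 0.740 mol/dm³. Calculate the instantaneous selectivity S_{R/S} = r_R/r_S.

0.199

S_{R/S} = r_R/r_S = (k₁·C_A^0.5·C_D)/(k₂·C_A^1.5) = (k₁/k₂)·C_A⁻¹·C_D.
= (3.60×7.860^0.5×0.7400) / (1.70×7.860^1.5) = 7.469/37.46 = 0.199.
The undesired path is higher order in A, so low C_A (CSTR or dilute feed) favours R.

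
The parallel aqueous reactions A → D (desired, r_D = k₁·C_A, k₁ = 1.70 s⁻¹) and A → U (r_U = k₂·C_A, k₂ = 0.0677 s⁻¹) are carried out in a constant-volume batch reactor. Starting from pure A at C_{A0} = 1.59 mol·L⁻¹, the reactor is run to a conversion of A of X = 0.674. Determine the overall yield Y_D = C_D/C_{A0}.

0.648

C_A = C_{A0}(1−X) = 0.5183 mol·L⁻¹.
Both paths are first order in A, so the instantaneous fraction to D is constant: dC_D/d(−C_A) = k₁/(k₁+k₂) = 0.9617.
C_D = 0.9617·(C_{A0}−C_A) = 0.9617×1.072 = 1.03 mol·L⁻¹.
Y_D = C_D/C_{A0} = 1.031/1.59 = 0.648.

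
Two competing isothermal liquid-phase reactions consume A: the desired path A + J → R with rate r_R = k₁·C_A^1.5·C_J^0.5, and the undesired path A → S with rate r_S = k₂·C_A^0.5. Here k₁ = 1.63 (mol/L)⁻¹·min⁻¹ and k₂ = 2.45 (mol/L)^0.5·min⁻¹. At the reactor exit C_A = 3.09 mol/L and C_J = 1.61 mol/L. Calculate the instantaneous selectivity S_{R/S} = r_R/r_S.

2.61

S_{R/S} = r_R/r_S = (k₁·C_A^1.5·C_J^0.5)/(k₂·C_A^0.5) = (k₁/k₂)·C_A·C_J^0.5.
= (1.63×3.090^1.5×1.610^0.5) / (2.45×3.090^0.5) = 11.23/4.307 = 2.61.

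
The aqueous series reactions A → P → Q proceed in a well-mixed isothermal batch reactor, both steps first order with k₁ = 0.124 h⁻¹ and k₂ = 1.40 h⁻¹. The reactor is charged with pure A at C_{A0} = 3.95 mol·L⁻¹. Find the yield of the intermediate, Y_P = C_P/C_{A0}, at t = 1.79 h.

Solving the coupled first-order balances gives C_P(t) = [k₁/(k₂−k₁)]·C_{A0}·(e^(−k₁t) − e^(−k₂t)).
e^(−k₁t) = e^(−0.124×1.79) = e^(−0.2220) = 0.8009; e^(−k₂t) = e^(−2.506) = 0.08159.
C_P = 0.124×3.95/(1.40−0.124) × (0.8009−0.08159) = 0.3839×0.7194 = 0.2761 mol·L⁻¹.
Y_P = C_P/C_{A0} = 0.2761/3.95 = 0.0699.

0.0699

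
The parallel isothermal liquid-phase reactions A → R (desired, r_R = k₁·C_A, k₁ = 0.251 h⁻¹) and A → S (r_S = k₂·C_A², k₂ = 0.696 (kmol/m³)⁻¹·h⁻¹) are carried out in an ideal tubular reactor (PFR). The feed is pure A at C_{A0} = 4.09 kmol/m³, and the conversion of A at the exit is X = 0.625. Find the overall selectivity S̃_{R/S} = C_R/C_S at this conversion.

0.137

C_A = C_{A0}(1−X) = 1.534 kmol/m³.
Along a PFR/batch, dC_R/dC_A = −r_R/(r_R+r_S) = −k₁/(k₁+k₂·C_A).
Integrating from C_{A0} to C_A: C_R = (0.251/0.696)·ln[(0.251+0.696·4.09)/(0.251+0.696·1.53)] = 0.3606·ln(3.098/1.318) = 0.3080 kmol/m³.
C_S = (C_{A0}−C_A)−C_R = 2.248 kmol/m³; S̃_{R/S} = 0.3080/2.248 = 0.137.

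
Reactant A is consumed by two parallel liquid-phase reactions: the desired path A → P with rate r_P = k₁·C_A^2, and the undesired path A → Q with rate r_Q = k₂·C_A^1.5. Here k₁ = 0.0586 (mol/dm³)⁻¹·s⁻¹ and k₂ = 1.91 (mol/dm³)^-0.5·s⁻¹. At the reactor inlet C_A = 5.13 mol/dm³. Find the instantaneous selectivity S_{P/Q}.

0.0695

S_{P/Q} = r_P/r_Q = (k₁·C_A^2)/(k₂·C_A^1.5) = (k₁/k₂)·C_A^0.5.
= (0.0586×5.130^2) / (1.91×5.130^1.5) = 1.542/22.19 = 0.0695.
Since the desired path is higher order in A, keeping C_A high (PFR or concentrated feed) favours P.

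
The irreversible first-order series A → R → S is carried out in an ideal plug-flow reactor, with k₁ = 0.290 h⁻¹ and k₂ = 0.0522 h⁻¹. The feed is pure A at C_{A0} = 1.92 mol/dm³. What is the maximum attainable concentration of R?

1.32 mol/dm³

For a first-order series the maximum intermediate yield is C_{R,max}/C_{A0} = (k₁/k₂)^[k₂/(k₂−k₁)].
= (0.290/0.0522)^(0.0522/(0.0522−0.290)) = (5.556)^(-0.2195) = 0.6863.
C_{R,max} = 0.6863×1.92 = 1.32 mol/dm³.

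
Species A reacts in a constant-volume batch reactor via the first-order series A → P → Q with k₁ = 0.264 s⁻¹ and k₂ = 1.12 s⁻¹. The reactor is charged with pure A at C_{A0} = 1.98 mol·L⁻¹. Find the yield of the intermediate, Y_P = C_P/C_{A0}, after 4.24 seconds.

0.0980

For first-order series with pure A initially, C_P(t) = k₁C_{A0}/(k₂−k₁)·(e^(−k₁t) − e^(−k₂t)).
e^(−k₁t) = e^(−0.264×4.24) = e^(−1.119) = 0.3265; e^(−k₂t) = e^(−4.749) = 0.008662.
C_P = 0.264×1.98/(1.12−0.264) × (0.3265−0.008662) = 0.6107×0.3178 = 0.1941 mol·L⁻¹.
Y_P = C_P/C_{A0} = 0.1941/1.98 = 0.0980.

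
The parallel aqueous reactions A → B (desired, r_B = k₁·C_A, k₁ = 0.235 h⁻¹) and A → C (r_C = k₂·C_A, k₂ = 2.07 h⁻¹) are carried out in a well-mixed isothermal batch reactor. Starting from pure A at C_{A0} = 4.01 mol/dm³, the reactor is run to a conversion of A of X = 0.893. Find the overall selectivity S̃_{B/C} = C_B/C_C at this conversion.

C_A = C_{A0}(1−X) = 0.4291 mol/dm³.
Both paths are first order in A, so the instantaneous fraction to B is constant: dC_B/d(−C_A) = k₁/(k₁+k₂) = 0.1020.
C_B = 0.1020·(C_{A0}−C_A) = 0.1020×3.581 = 0.365 mol/dm³.
C_C = (C_{A0}−C_A)−C_B = 3.216 mol/dm³; S̃_{B/C} = 0.3651/3.216 = 0.114.

0.114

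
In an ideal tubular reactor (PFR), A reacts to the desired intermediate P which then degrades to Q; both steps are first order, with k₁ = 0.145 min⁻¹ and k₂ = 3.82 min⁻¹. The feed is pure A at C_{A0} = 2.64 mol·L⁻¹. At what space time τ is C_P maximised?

0.890 min

For first-order series the maximum of C_P occurs at τ_opt = ln(k₂/k₁)/(k₂−k₁).
= ln(3.82/0.145)/(3.82−0.145) = ln(26.34)/3.675 = 3.271/3.675 = 0.890 min.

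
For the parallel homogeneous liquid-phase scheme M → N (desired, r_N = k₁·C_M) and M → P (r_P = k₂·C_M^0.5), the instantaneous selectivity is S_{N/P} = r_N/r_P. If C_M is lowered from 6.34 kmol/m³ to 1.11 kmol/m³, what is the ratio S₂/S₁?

S_{N/P} = (k₁/k₂)·C_M^0.5, so S₂/S₁ = (C_{M,2}/C_{M,1})^0.5.
= (1.11/6.34)^0.5 = (0.1751)^0.5 = 0.418.

0.418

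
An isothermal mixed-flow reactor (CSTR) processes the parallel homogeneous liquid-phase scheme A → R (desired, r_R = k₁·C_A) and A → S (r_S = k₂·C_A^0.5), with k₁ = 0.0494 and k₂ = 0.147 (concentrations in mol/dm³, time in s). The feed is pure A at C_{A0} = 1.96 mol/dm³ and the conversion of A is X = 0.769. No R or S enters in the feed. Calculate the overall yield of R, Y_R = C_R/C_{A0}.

Exit C_A = C_{A0}(1−X) = 1.96×0.231 = 0.4528 mol/dm³.
In a CSTR the entire volume is at exit conditions, so r_R = 0.0494×0.4528 = 0.02237 and r_S = 0.147×0.4528^0.5 = 0.09891.
Fraction of consumed A going to R: r_R/(r_R+r_S) = 0.1844.
C_R = 0.1844·C_{A0}·X = 0.1844×1.96×0.769 = 0.278 mol/dm³; Y_R = C_R/C_{A0} = 0.142.

0.142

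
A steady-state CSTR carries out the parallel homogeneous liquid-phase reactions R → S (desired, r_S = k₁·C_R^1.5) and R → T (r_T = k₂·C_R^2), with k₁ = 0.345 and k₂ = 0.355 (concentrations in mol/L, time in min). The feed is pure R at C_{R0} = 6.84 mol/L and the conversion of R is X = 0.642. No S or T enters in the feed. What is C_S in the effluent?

1.68 mol/L

Exit C_R = C_{R0}(1−X) = 6.84×0.358 = 2.449 mol/L.
A CSTR operates uniformly at the exit composition, giving r_S = 1.322 and r_T = 2.129 (each k·C_R^n at C_R = 2.449).
Fraction of consumed R going to S: r_S/(r_S+r_T) = 0.3831.
C_S = 0.3831·C_{R0}·X = 0.3831×6.84×0.642 = 1.68 mol/L.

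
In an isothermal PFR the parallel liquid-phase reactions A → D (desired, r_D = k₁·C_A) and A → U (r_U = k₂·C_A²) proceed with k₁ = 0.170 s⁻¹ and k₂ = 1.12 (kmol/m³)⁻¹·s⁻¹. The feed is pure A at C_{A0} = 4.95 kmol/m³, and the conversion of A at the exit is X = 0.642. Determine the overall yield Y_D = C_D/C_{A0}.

0.0299

C_A = C_{A0}(1−X) = 1.772 kmol/m³.
Along a PFR/batch, dC_D/dC_A = −r_D/(r_D+r_U) = −k₁/(k₁+k₂·C_A).
Integrating from C_{A0} to C_A: C_D = (0.170/1.12)·ln[(0.170+1.12·4.95)/(0.170+1.12·1.77)] = 0.1518·ln(5.714/2.155) = 0.1480 kmol/m³.
Y_D = C_D/C_{A0} = 0.1480/4.95 = 0.0299.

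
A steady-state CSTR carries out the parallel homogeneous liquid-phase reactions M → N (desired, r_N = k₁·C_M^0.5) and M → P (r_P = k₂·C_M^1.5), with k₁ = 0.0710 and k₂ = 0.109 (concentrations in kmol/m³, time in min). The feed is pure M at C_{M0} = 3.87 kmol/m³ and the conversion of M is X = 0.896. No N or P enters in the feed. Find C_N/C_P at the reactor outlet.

1.62

Exit C_M = C_{M0}(1−X) = 3.87×0.104 = 0.4025 kmol/m³.
A CSTR operates uniformly at the exit composition, giving r_N = 0.04504 and r_P = 0.02783 (each k·C_M^n at C_M = 0.4025).
Overall selectivity = C_N/C_P = r_Nτ/(r_Pτ) = r_N/r_P = 1.62.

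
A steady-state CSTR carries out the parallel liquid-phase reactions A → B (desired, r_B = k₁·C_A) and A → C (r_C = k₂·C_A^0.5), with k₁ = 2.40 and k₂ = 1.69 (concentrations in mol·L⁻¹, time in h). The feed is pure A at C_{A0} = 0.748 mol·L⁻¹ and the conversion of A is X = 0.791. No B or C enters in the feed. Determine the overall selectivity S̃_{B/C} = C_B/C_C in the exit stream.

0.561

Exit C_A = C_{A0}(1−X) = 0.748×0.209 = 0.1563 mol·L⁻¹.
A CSTR operates uniformly at the exit composition, giving r_B = 0.3752 and r_C = 0.6682 (each k·C_A^n at C_A = 0.1563).
Overall selectivity = C_B/C_C = r_Bτ/(r_Cτ) = r_B/r_C = 0.561.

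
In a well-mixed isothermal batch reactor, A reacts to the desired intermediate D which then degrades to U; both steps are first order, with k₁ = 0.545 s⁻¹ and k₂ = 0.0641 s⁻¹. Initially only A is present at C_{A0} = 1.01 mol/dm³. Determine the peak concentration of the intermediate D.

At the optimum, C_{D,max}/C_{A0} = (k₁/k₂)^[k₂/(k₂−k₁)].
= (0.545/0.0641)^(0.0641/(0.0641−0.545)) = (8.502)^(-0.1333) = 0.7518.
C_{D,max} = 0.7518×1.01 = 0.759 mol/dm³.

0.759 mol/dm³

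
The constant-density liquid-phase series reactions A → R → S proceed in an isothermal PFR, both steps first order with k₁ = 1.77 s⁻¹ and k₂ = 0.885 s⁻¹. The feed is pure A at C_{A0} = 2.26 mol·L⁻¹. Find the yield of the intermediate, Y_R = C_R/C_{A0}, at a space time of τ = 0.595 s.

0.484

The intermediate concentration in a first-order A→B→C sequence is C_R = k₁C_{A0}(e^(−k₁τ) − e^(−k₂τ))/(k₂−k₁).
e^(−k₁τ) = e^(−1.77×0.595) = e^(−1.053) = 0.3488; e^(−k₂τ) = e^(−0.5266) = 0.5906.
C_R = 1.77×2.26/(0.885−1.77) × (0.3488−0.5906) = (-4.520)×(-0.2418) = 1.093 mol·L⁻¹.
Y_R = C_R/C_{A0} = 1.093/2.26 = 0.484.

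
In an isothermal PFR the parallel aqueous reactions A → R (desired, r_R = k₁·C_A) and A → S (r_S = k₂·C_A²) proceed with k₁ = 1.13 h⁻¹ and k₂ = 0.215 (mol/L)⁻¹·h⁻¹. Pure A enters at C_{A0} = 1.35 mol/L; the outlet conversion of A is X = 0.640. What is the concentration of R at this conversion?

C_A = C_{A0}(1−X) = 0.4860 mol/L.
Along a PFR/batch, dC_R/dC_A = −r_R/(r_R+r_S) = −k₁/(k₁+k₂·C_A).
Integrating from C_{A0} to C_A: C_R = (1.13/0.215)·ln[(1.13+0.215·1.35)/(1.13+0.215·0.486)] = 5.256·ln(1.420/1.234) = 0.7367 mol/L.

0.737 mol/L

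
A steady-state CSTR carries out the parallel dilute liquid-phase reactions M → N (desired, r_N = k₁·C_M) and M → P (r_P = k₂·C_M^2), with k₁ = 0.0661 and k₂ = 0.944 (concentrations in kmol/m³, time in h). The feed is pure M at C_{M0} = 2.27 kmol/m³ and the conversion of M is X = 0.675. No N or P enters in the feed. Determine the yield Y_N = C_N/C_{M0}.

Exit C_M = C_{M0}(1−X) = 2.27×0.325 = 0.7377 kmol/m³.
Rates in a CSTR are evaluated at the outlet concentration: r_N = 0.0661×0.7377 = 0.04877, r_P = 0.944×0.7377^2 = 0.5138.
Fraction of consumed M going to N: r_N/(r_N+r_P) = 0.08668.
C_N = 0.08668·C_{M0}·X = 0.08668×2.27×0.675 = 0.133 kmol/m³; Y_N = C_N/C_{M0} = 0.0585.

0.0585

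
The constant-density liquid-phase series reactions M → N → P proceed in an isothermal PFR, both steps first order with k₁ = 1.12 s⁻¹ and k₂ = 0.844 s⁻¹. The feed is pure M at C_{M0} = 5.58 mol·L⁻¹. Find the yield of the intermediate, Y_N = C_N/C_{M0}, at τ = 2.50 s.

0.245

Solving the coupled first-order balances gives C_N(τ) = [k₁/(k₂−k₁)]·C_{M0}·(e^(−k₁τ) − e^(−k₂τ)).
e^(−k₁τ) = e^(−1.12×2.50) = e^(−2.800) = 0.06081; e^(−k₂τ) = e^(−2.110) = 0.1212.
C_N = 1.12×5.58/(0.844−1.12) × (0.06081−0.1212) = (-22.64)×(-0.06043) = 1.368 mol·L⁻¹.
Y_N = C_N/C_{M0} = 1.368/5.58 = 0.245.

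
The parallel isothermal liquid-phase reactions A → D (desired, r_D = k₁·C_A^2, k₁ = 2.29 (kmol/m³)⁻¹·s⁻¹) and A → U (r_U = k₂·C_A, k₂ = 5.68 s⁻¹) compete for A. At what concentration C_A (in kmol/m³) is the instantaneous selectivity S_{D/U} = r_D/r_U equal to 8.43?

20.9 kmol/m³

S_{D/U} = (k₁/k₂)·C_A ⇒ C_A = S·k₂/k₁.
= 8.43×5.68/2.29 = 20.9 kmol/m³.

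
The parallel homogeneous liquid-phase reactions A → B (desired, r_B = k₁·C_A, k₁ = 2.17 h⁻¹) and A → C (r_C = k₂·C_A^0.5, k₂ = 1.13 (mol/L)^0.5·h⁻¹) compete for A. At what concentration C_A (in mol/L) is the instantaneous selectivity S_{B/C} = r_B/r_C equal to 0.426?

S_{B/C} = (k₁/k₂)·C_A^0.5 ⇒ C_A = (S·k₂/k₁)^(2).
= (0.426×1.13/2.17)^(2) = (0.2218)^(2) = 0.0492 mol/L.

0.0492 mol/L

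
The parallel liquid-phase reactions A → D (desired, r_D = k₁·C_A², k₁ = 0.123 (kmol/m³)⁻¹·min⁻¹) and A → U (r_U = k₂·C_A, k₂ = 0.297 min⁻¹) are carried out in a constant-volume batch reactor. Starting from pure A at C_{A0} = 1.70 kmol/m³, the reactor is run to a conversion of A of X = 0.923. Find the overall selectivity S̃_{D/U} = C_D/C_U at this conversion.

0.353

C_A = C_{A0}(1−X) = 0.1309 kmol/m³.
Along a PFR/batch, dC_U/dC_A = −r_U/(r_D+r_U) = −k₂/(k₂+k₁·C_A).
Integrating from C_{A0} to C_A: C_U = (0.297/0.123)·ln[(0.297+0.123·1.70)/(0.297+0.123·0.131)] = 2.415·ln(0.5061/0.3131) = 1.160 kmol/m³.
Then C_D = (C_{A0}−C_A) − C_U = 1.569 − 1.160 = 0.4096 kmol/m³.
S̃_{D/U} = C_D/C_U = 0.4096/1.160 = 0.353.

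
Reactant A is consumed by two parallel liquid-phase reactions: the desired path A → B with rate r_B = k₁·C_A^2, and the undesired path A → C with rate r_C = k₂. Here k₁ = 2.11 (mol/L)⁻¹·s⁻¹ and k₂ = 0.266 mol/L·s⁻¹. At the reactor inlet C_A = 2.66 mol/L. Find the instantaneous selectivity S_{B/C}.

S_{B/C} = r_B/r_C = (k₁·C_A^2)/(k₂) = (k₁/k₂)·C_A^2.
= (2.11×2.660^2) / (0.266) = 14.93/0.2660 = 56.1.

56.1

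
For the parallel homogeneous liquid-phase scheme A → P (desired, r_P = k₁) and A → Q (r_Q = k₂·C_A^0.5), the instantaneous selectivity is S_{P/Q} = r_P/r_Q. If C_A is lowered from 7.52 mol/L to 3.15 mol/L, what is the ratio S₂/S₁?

S_{P/Q} = (k₁/k₂)·C_A^-0.5, so S₂/S₁ = (C_{A,2}/C_{A,1})^-0.5.
= (3.15/7.52)^(-0.5) = (0.4189)^(-0.5) = 1.55.

1.55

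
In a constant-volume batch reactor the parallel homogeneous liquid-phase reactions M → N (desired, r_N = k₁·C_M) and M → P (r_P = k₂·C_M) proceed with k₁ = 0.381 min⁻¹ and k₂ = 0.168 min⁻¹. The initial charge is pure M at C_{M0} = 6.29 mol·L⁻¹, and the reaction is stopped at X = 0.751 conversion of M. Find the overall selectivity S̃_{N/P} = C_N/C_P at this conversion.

C_M = C_{M0}(1−X) = 1.566 mol·L⁻¹.
Both paths are first order in M, so the instantaneous fraction to N is constant: dC_N/d(−C_M) = k₁/(k₁+k₂) = 0.6940.
C_N = 0.6940·(C_{M0}−C_M) = 0.6940×4.724 = 3.28 mol·L⁻¹.
C_P = (C_{M0}−C_M)−C_N = 1.446 mol·L⁻¹; S̃_{N/P} = 3.278/1.446 = 2.27.

2.27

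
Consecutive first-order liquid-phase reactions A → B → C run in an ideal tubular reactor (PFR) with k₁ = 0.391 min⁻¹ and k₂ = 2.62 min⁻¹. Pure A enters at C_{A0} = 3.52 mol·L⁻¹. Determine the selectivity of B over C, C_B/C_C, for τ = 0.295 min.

The intermediate concentration in a first-order A→B→C sequence is C_B = k₁C_{A0}(e^(−k₁τ) − e^(−k₂τ))/(k₂−k₁).
e^(−k₁τ) = e^(−0.391×0.295) = e^(−0.1153) = 0.8911; e^(−k₂τ) = e^(−0.7729) = 0.4617.
C_B = 0.391×3.52/(2.62−0.391) × (0.8911−0.4617) = 0.6175×0.4294 = 0.2651 mol·L⁻¹.
C_A = C_{A0}e^(−k₁τ) = 3.137 mol·L⁻¹, so C_C = C_{A0}−C_A−C_B = 0.1183 mol·L⁻¹; C_B/C_C = 2.24.

2.24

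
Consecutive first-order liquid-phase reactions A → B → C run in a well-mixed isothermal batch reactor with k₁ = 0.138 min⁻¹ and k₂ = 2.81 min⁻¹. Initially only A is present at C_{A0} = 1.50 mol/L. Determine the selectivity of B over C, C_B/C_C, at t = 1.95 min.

Solving the coupled first-order balances gives C_B(t) = [k₁/(k₂−k₁)]·C_{A0}·(e^(−k₁t) − e^(−k₂t)).
e^(−k₁t) = e^(−0.138×1.95) = e^(−0.2691) = 0.7641; e^(−k₂t) = e^(−5.479) = 0.004171.
C_B = 0.138×1.50/(2.81−0.138) × (0.7641−0.004171) = 0.07747×0.7599 = 0.05887 mol/L.
C_A = C_{A0}e^(−k₁t) = 1.146 mol/L, so C_C = C_{A0}−C_A−C_B = 0.2950 mol/L; C_B/C_C = 0.200.

0.200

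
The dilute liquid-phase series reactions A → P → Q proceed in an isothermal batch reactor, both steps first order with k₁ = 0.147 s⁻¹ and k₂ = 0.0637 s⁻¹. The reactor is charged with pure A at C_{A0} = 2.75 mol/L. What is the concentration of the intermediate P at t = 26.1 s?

Solving the coupled first-order balances gives C_P(t) = [k₁/(k₂−k₁)]·C_{A0}·(e^(−k₁t) − e^(−k₂t)).
e^(−k₁t) = e^(−0.147×26.1) = e^(−3.837) = 0.02156; e^(−k₂t) = e^(−1.663) = 0.1897.
C_P = 0.147×2.75/(0.0637−0.147) × (0.02156−0.1897) = (-4.853)×(-0.1681) = 0.8157 mol/L.

0.816 mol/L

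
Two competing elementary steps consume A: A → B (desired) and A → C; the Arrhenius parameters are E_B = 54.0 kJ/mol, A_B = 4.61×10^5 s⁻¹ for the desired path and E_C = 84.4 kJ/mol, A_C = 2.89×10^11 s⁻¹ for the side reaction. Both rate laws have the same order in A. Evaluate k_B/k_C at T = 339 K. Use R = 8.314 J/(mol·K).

With equal orders, S_{B/C} = k_B/k_C = (A_B/A_C)·exp[(E_C−E_B)/(RT)].
(E_C−E_B)/(RT) = (84.4−54.0)×10³/(8.314×339) = 30400/2818 = 10.79.
k_B/k_C = (4.61×10^5/2.89×10^11)·exp(10.79) = 1.595×10^-6 × 48343 = 0.0771.

0.0771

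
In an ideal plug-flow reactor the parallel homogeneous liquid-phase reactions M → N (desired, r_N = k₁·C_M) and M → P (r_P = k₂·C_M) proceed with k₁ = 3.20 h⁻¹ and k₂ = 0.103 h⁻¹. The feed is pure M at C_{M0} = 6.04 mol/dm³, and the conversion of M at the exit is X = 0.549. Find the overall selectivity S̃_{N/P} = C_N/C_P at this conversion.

C_M = C_{M0}(1−X) = 2.724 mol/dm³.
Both paths are first order in M, so the instantaneous fraction to N is constant: dC_N/d(−C_M) = k₁/(k₁+k₂) = 0.9688.
C_N = 0.9688·(C_{M0}−C_M) = 0.9688×3.316 = 3.21 mol/dm³.
C_P = (C_{M0}−C_M)−C_N = 0.1034 mol/dm³; S̃_{N/P} = 3.213/0.1034 = 31.1.

31.1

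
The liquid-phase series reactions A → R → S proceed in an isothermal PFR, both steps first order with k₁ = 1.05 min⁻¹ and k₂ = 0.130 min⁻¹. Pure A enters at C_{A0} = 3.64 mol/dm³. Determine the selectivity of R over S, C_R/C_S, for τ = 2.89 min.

3.27

The intermediate concentration in a first-order A→B→C sequence is C_R = k₁C_{A0}(e^(−k₁τ) − e^(−k₂τ))/(k₂−k₁).
e^(−k₁τ) = e^(−1.05×2.89) = e^(−3.035) = 0.04810; e^(−k₂τ) = e^(−0.3757) = 0.6868.
C_R = 1.05×3.64/(0.130−1.05) × (0.04810−0.6868) = (-4.154)×(-0.6387) = 2.653 mol/dm³.
C_A = C_{A0}e^(−k₁τ) = 0.1751 mol/dm³, so C_S = C_{A0}−C_A−C_R = 0.8115 mol/dm³; C_R/C_S = 3.27.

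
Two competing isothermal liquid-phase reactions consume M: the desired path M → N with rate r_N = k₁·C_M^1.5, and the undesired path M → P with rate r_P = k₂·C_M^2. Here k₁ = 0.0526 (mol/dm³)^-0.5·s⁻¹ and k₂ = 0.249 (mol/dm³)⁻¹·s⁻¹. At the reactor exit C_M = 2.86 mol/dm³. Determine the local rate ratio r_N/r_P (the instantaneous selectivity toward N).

0.125

S_{N/P} = r_N/r_P = (k₁·C_M^1.5)/(k₂·C_M^2) = (k₁/k₂)·C_M^-0.5.
= (0.0526×2.860^1.5) / (0.249×2.860^2) = 0.2544/2.037 = 0.125.
The undesired path is higher order in M, so low C_M (CSTR or dilute feed) favours N.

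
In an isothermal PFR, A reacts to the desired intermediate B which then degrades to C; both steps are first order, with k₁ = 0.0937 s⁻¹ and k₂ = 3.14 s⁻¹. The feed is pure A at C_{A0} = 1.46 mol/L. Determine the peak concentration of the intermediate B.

Evaluating C_B at τ_opt = ln(k₂/k₁)/(k₂−k₁) gives C_{B,max}/C_{A0} = (k₁/k₂)^[k₂/(k₂−k₁)].
= (0.0937/3.14)^(3.14/(3.14−0.0937)) = (0.02984)^(1.031) = 0.02679.
C_{B,max} = 0.02679×1.46 = 0.0391 mol/L.

0.0391 mol/L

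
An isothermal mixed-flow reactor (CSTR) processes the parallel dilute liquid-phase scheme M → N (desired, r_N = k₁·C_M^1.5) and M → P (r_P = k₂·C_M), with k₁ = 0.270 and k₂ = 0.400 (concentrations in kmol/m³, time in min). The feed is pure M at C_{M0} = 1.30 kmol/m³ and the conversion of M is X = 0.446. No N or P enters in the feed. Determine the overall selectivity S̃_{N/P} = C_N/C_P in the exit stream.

0.573

Exit C_M = C_{M0}(1−X) = 1.30×0.554 = 0.7202 kmol/m³.
In a CSTR the entire volume is at exit conditions, so r_N = 0.270×0.7202^1.5 = 0.1650 and r_P = 0.400×0.7202 = 0.2881.
Overall selectivity = C_N/C_P = r_Nτ/(r_Pτ) = r_N/r_P = 0.573.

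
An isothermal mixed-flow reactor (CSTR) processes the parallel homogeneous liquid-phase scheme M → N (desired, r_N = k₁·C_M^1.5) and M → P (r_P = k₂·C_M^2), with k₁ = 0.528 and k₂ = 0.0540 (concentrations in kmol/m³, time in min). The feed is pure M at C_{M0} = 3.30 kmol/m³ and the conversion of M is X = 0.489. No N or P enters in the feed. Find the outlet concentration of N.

1.42 kmol/m³

Exit C_M = C_{M0}(1−X) = 3.30×0.511 = 1.686 kmol/m³.
In a CSTR the entire volume is at exit conditions, so r_N = 0.528×1.686^1.5 = 1.156 and r_P = 0.0540×1.686^2 = 0.1536.
Fraction of consumed M going to N: r_N/(r_N+r_P) = 0.8828.
C_N = 0.8828·C_{M0}·X = 0.8828×3.30×0.489 = 1.42 kmol/m³.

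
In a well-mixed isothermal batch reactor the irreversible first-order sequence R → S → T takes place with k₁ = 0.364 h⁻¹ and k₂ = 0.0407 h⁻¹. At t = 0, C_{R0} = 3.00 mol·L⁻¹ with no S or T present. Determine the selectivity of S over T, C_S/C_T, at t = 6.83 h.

The intermediate concentration in a first-order A→B→C sequence is C_S = k₁C_{R0}(e^(−k₁t) − e^(−k₂t))/(k₂−k₁).
e^(−k₁t) = e^(−0.364×6.83) = e^(−2.486) = 0.08323; e^(−k₂t) = e^(−0.2780) = 0.7573.
C_S = 0.364×3.00/(0.0407−0.364) × (0.08323−0.7573) = (-3.378)×(-0.6741) = 2.277 mol·L⁻¹.
C_R = C_{R0}e^(−k₁t) = 0.2497 mol·L⁻¹, so C_T = C_{R0}−C_R−C_S = 0.4735 mol·L⁻¹; C_S/C_T = 4.81.

4.81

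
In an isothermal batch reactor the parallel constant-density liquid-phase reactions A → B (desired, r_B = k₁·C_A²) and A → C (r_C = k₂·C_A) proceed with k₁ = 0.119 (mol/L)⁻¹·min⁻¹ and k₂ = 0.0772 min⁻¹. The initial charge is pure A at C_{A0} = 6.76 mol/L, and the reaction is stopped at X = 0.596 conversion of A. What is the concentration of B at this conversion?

3.52 mol/L

C_A = C_{A0}(1−X) = 2.731 mol/L.
Along a PFR/batch, dC_C/dC_A = −r_C/(r_B+r_C) = −k₂/(k₂+k₁·C_A).
Integrating from C_{A0} to C_A: C_C = (0.0772/0.119)·ln[(0.0772+0.119·6.76)/(0.0772+0.119·2.73)] = 0.6487·ln(0.8816/0.4022) = 0.5092 mol/L.
Then C_B = (C_{A0}−C_A) − C_C = 4.029 − 0.5092 = 3.520 mol/L.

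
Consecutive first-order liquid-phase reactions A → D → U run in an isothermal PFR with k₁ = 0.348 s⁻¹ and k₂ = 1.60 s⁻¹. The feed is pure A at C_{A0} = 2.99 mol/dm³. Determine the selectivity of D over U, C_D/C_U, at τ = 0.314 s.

3.60

For first-order series with pure A initially, C_D(τ) = k₁C_{A0}/(k₂−k₁)·(e^(−k₁τ) − e^(−k₂τ)).
e^(−k₁τ) = e^(−0.348×0.314) = e^(−0.1093) = 0.8965; e^(−k₂τ) = e^(−0.5024) = 0.6051.
C_D = 0.348×2.99/(1.60−0.348) × (0.8965−0.6051) = 0.8311×0.2914 = 0.2422 mol/dm³.
C_A = C_{A0}e^(−k₁τ) = 2.680 mol/dm³, so C_U = C_{A0}−C_A−C_D = 0.06732 mol/dm³; C_D/C_U = 3.60.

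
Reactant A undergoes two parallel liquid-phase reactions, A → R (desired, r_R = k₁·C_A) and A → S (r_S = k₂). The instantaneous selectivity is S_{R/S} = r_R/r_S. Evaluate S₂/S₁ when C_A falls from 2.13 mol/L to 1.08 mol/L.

S_{R/S} = (k₁/k₂)·C_A, so S₂/S₁ = (C_{A,2}/C_{A,1}).
= 1.08/2.13 = 0.507.

0.507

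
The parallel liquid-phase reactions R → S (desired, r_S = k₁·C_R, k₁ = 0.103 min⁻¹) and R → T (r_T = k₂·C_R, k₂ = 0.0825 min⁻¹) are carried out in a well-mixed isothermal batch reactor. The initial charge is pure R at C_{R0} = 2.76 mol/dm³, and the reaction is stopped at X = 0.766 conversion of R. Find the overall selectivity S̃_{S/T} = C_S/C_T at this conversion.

C_R = C_{R0}(1−X) = 0.6458 mol/dm³.
Both paths are first order in R, so the instantaneous fraction to S is constant: dC_S/d(−C_R) = k₁/(k₁+k₂) = 0.5553.
C_S = 0.5553·(C_{R0}−C_R) = 0.5553×2.114 = 1.17 mol/dm³.
C_T = (C_{R0}−C_R)−C_S = 0.9403 mol/dm³; S̃_{S/T} = 1.174/0.9403 = 1.25.

1.25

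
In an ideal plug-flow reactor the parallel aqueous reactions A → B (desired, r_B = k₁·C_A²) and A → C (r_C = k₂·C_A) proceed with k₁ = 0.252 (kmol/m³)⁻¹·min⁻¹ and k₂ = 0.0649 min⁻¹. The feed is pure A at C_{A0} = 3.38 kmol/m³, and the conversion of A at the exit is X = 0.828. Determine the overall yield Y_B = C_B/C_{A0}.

0.716

C_A = C_{A0}(1−X) = 0.5814 kmol/m³.
Along a PFR/batch, dC_C/dC_A = −r_C/(r_B+r_C) = −k₂/(k₂+k₁·C_A).
Integrating from C_{A0} to C_A: C_C = (0.0649/0.252)·ln[(0.0649+0.252·3.38)/(0.0649+0.252·0.581)] = 0.2575·ln(0.9167/0.2114) = 0.3778 kmol/m³.
Then C_B = (C_{A0}−C_A) − C_C = 2.799 − 0.3778 = 2.421 kmol/m³.
Y_B = C_B/C_{A0} = 2.421/3.38 = 0.716.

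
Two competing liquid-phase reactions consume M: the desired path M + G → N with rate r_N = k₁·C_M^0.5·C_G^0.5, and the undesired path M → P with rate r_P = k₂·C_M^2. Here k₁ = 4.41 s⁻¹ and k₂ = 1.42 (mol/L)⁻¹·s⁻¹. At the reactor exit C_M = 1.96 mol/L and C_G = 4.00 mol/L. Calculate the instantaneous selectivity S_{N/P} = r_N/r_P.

S_{N/P} = r_N/r_P = (k₁·C_M^0.5·C_G^0.5)/(k₂·C_M^2) = (k₁/k₂)·C_M^-1.5·C_G^0.5.
= (4.41×1.960^0.5×4.000^0.5) / (1.42×1.960^2) = 12.35/5.455 = 2.26.

2.26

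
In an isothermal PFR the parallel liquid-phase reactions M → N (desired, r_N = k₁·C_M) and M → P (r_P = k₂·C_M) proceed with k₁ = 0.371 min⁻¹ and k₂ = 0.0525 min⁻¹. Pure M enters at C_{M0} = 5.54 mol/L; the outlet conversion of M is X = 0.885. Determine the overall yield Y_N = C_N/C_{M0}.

C_M = C_{M0}(1−X) = 0.6371 mol/L.
Both paths are first order in M, so the instantaneous fraction to N is constant: dC_N/d(−C_M) = k₁/(k₁+k₂) = 0.8760.
C_N = 0.8760·(C_{M0}−C_M) = 0.8760×4.903 = 4.30 mol/L.
Y_N = C_N/C_{M0} = 4.295/5.54 = 0.775.

0.775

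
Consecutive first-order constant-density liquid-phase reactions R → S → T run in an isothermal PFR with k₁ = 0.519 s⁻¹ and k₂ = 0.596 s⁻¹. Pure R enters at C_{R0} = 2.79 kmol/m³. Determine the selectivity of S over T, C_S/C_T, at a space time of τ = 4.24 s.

The intermediate concentration in a first-order A→B→C sequence is C_S = k₁C_{R0}(e^(−k₁τ) − e^(−k₂τ))/(k₂−k₁).
e^(−k₁τ) = e^(−0.519×4.24) = e^(−2.201) = 0.1107; e^(−k₂τ) = e^(−2.527) = 0.07990.
C_S = 0.519×2.79/(0.596−0.519) × (0.1107−0.07990) = 18.81×0.03085 = 0.5801 kmol/m³.
C_R = C_{R0}e^(−k₁τ) = 0.3090 kmol/m³, so C_T = C_{R0}−C_R−C_S = 1.901 kmol/m³; C_S/C_T = 0.305.

0.305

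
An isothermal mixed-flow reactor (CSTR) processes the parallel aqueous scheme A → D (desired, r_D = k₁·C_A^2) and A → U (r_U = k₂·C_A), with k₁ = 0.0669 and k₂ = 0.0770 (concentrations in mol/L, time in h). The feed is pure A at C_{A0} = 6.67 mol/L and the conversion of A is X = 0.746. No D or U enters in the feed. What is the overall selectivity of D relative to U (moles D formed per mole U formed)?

1.47

Exit C_A = C_{A0}(1−X) = 6.67×0.254 = 1.694 mol/L.
A CSTR operates uniformly at the exit composition, giving r_D = 0.1920 and r_U = 0.1305 (each k·C_A^n at C_A = 1.694).
Overall selectivity = C_D/C_U = r_Dτ/(r_Uτ) = r_D/r_U = 1.47.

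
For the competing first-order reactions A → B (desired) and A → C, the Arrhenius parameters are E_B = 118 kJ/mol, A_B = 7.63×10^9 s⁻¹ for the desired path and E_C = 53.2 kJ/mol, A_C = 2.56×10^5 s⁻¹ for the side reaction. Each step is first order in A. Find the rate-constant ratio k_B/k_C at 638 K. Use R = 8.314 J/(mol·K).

k_B/k_C = (A_B/A_C)·exp[−(E_B−E_C)/(RT)] = (A_B/A_C)·exp[(E_C−E_B)/(RT)].
(E_C−E_B)/(RT) = (53.2−118)×10³/(8.314×638) = -64800/5304 = -12.22.
k_B/k_C = (7.63×10^9/2.56×10^5)·exp(-12.22) = 29805 × 4.948×10^-6 = 0.147.
Since E_B > E_C, raising the temperature improves selectivity toward B.

0.147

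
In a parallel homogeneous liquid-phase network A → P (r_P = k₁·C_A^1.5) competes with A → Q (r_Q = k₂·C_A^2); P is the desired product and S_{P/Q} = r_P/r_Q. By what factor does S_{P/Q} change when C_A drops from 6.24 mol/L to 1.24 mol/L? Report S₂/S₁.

S_{P/Q} = (k₁/k₂)·C_A^-0.5, so S₂/S₁ = (C_{A,2}/C_{A,1})^-0.5.
= (1.24/6.24)^(-0.5) = (0.1987)^(-0.5) = 2.24.

2.24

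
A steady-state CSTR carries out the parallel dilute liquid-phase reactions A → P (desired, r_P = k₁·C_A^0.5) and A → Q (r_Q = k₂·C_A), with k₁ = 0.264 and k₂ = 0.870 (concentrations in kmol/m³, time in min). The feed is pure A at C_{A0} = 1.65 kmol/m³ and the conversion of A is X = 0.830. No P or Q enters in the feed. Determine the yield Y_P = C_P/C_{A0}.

0.302

Exit C_A = C_{A0}(1−X) = 1.65×0.170 = 0.2805 kmol/m³.
In a CSTR the entire volume is at exit conditions, so r_P = 0.264×0.2805^0.5 = 0.1398 and r_Q = 0.870×0.2805 = 0.2440.
Fraction of consumed A going to P: r_P/(r_P+r_Q) = 0.3643.
C_P = 0.3643·C_{A0}·X = 0.3643×1.65×0.830 = 0.499 kmol/m³; Y_P = C_P/C_{A0} = 0.302.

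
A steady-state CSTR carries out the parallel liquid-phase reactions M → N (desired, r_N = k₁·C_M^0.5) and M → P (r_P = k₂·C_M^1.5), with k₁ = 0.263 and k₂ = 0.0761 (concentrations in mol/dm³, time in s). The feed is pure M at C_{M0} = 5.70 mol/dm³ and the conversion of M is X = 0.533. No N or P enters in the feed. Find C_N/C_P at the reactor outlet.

1.30

Exit C_M = C_{M0}(1−X) = 5.70×0.467 = 2.662 mol/dm³.
In a CSTR the entire volume is at exit conditions, so r_N = 0.263×2.662^0.5 = 0.4291 and r_P = 0.0761×2.662^1.5 = 0.3305.
Overall selectivity = C_N/C_P = r_Nτ/(r_Pτ) = r_N/r_P = 1.30.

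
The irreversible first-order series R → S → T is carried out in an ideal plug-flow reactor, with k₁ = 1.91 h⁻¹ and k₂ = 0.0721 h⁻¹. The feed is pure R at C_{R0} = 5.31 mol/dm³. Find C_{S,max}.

Evaluating C_S at τ_opt = ln(k₂/k₁)/(k₂−k₁) gives C_{S,max}/C_{R0} = (k₁/k₂)^[k₂/(k₂−k₁)].
= (1.91/0.0721)^(0.0721/(0.0721−1.91)) = (26.49)^(-0.03923) = 0.8794.
C_{S,max} = 0.8794×5.31 = 4.67 mol/dm³.

4.67 mol/dm³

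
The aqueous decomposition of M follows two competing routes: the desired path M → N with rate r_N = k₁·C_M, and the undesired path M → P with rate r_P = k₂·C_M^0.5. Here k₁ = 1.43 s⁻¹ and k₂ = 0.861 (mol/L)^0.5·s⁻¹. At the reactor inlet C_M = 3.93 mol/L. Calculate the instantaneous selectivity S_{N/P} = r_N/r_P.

3.29

S_{N/P} = r_N/r_P = (k₁·C_M)/(k₂·C_M^0.5) = (k₁/k₂)·C_M^0.5.
= (1.43×3.930) / (0.861×3.930^0.5) = 5.620/1.707 = 3.29.
Since the desired path is higher order in M, keeping C_M high (PFR or concentrated feed) favours N.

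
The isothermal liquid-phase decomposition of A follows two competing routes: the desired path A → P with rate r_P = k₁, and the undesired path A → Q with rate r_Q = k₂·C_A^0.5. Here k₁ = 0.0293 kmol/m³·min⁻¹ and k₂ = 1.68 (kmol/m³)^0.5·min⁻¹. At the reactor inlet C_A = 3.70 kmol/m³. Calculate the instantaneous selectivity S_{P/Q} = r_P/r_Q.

0.00907

S_{P/Q} = r_P/r_Q = (k₁)/(k₂·C_A^0.5) = (k₁/k₂)·C_A^-0.5.
= (0.0293) / (1.68×3.700^0.5) = 0.02930/3.232 = 0.00907.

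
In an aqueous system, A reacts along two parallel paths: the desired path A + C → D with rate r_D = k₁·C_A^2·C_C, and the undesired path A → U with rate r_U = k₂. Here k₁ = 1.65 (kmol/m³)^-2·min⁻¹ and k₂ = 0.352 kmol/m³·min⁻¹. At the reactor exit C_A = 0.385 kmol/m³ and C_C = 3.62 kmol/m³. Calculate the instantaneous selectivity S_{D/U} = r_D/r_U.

S_{D/U} = r_D/r_U = (k₁·C_A^2·C_C)/(k₂) = (k₁/k₂)·C_A^2·C_C.
= (1.65×0.3850^2×3.620) / (0.352) = 0.8853/0.3520 = 2.52.
Since the desired path is higher order in A, keeping C_A high (PFR or concentrated feed) favours D.

2.52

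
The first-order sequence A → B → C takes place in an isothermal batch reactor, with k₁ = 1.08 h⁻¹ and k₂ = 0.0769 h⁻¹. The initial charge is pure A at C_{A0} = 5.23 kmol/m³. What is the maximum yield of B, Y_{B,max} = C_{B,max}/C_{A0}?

Evaluating C_B at t_opt = ln(k₂/k₁)/(k₂−k₁) gives C_{B,max}/C_{A0} = (k₁/k₂)^[k₂/(k₂−k₁)].
= (1.08/0.0769)^(0.0769/(0.0769−1.08)) = (14.04)^(-0.07666) = 0.8166.

0.817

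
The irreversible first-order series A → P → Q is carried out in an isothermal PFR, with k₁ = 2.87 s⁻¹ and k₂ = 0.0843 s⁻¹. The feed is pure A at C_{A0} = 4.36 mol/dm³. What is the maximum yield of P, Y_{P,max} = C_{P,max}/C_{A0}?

Evaluating C_P at τ_opt = ln(k₂/k₁)/(k₂−k₁) gives C_{P,max}/C_{A0} = (k₁/k₂)^[k₂/(k₂−k₁)].
= (2.87/0.0843)^(0.0843/(0.0843−2.87)) = (34.05)^(-0.03026) = 0.8987.

0.899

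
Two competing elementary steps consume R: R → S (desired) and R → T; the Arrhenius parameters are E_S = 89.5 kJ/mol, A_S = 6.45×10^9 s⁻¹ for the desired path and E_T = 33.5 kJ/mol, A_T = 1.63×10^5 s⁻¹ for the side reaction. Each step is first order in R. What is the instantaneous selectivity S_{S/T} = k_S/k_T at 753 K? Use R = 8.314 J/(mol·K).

Since both paths have the same order in R, the concentration cancels and S_{S/T} = k_S/k_T = (A_S/A_T)·exp[(E_T−E_S)/(RT)].
(E_T−E_S)/(RT) = (33.5−89.5)×10³/(8.314×753) = -56000/6260 = -8.945.
k_S/k_T = (6.45×10^9/1.63×10^5)·exp(-8.945) = 39571 × 1.304×10^-4 = 5.16.

5.16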